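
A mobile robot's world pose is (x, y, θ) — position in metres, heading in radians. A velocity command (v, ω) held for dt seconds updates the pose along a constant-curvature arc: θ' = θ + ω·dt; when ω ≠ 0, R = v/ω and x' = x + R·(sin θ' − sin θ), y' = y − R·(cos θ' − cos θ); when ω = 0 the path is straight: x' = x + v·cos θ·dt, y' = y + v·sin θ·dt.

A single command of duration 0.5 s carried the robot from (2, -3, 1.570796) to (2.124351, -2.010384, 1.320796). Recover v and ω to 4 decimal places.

Δθ = 1.320796 − 1.570796 = -0.250000
ω = Δθ/dt = -0.250000/0.5 = -0.5000
R = −Δy/(cos θ' − cos θ) = -4.0000
v = R·ω = -4.0000·-0.5000 = 2.0000

v = 2.0000, ω = -0.5000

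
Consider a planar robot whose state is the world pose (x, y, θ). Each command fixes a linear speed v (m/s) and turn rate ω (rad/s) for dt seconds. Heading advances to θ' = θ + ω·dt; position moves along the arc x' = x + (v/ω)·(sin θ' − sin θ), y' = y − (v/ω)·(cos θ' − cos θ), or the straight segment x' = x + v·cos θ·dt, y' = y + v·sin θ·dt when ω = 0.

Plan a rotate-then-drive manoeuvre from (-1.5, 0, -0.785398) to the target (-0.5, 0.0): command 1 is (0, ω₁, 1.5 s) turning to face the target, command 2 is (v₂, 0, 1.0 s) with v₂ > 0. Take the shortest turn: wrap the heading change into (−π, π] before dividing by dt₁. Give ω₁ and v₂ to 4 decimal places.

ω₁ = 0.5236, v₂ = 1.0000

heading to target = atan2(0−0, -0.5−-1.5) = 0.0000
Δθ = wrap(0.0000 − -0.7854) = 0.7854; ω₁ = Δθ/dt₁ = 0.5236
distance = √((-0.5−-1.5)² + (0−0)²) = 1.0000; v₂ = distance/dt₂ = 1.0000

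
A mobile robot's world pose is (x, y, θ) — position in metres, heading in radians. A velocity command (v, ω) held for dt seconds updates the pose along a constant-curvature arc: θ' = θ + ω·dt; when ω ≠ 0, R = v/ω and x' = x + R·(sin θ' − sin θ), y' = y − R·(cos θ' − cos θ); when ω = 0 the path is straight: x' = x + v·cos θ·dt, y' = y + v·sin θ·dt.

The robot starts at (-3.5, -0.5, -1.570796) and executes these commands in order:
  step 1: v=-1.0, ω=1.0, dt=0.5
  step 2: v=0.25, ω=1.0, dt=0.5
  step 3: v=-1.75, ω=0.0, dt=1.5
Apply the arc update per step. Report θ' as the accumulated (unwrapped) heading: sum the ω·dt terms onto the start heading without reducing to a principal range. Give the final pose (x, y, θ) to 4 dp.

(-5.7470, 1.3072, -0.5708)

step 1: θ'=-1.0708 (R=-1.0000) → pose (-3.6224, -0.0206, -1.0708)
step 2: θ'=-0.5708 (R=0.2500) → pose (-3.5381, -0.1111, -0.5708)
step 3: θ'=-0.5708 (straight) → pose (-5.7470, 1.3072, -0.5708)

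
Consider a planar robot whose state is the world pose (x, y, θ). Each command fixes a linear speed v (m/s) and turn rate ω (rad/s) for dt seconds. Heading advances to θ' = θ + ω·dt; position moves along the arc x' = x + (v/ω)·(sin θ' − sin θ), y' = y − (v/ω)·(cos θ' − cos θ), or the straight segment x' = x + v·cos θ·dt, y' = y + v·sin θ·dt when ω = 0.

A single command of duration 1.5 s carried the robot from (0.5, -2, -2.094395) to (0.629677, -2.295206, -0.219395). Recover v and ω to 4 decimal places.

Δθ = -0.219395 − -2.094395 = 1.875000
ω = Δθ/dt = 1.875000/1.5 = 1.2500
R = −Δy/(cos θ' − cos θ) = 0.2000
v = R·ω = 0.2000·1.2500 = 0.2500

v = 0.2500, ω = 1.2500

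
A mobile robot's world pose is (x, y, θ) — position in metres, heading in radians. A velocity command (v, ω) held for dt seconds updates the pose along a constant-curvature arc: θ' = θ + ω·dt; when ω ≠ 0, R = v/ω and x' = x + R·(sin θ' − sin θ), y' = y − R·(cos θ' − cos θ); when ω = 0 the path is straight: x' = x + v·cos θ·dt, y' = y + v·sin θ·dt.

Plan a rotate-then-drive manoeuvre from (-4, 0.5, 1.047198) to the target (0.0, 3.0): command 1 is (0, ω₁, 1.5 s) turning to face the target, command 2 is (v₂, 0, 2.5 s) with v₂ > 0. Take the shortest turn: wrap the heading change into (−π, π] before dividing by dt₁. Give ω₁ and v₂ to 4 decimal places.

heading to target = atan2(3−0.5, 0−-4) = 0.5586
Δθ = wrap(0.5586 − 1.0472) = -0.4886; ω₁ = Δθ/dt₁ = -0.3257
distance = √((0−-4)² + (3−0.5)²) = 4.7170; v₂ = distance/dt₂ = 1.8868

ω₁ = -0.3257, v₂ = 1.8868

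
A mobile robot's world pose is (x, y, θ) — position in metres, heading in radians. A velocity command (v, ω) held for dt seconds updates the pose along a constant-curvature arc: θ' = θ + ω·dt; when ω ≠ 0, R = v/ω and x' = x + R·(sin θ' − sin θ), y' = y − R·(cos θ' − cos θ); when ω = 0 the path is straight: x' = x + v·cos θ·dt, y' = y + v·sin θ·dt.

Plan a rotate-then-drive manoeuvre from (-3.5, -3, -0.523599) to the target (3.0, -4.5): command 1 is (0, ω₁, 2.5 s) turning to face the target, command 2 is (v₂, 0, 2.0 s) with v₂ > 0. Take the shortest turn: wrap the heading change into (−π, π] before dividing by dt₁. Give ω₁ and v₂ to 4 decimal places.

ω₁ = 0.1187, v₂ = 3.3354

heading to target = atan2(-4.5−-3, 3−-3.5) = -0.2268
Δθ = wrap(-0.2268 − -0.5236) = 0.2968; ω₁ = Δθ/dt₁ = 0.1187
distance = √((3−-3.5)² + (-4.5−-3)²) = 6.6708; v₂ = distance/dt₂ = 3.3354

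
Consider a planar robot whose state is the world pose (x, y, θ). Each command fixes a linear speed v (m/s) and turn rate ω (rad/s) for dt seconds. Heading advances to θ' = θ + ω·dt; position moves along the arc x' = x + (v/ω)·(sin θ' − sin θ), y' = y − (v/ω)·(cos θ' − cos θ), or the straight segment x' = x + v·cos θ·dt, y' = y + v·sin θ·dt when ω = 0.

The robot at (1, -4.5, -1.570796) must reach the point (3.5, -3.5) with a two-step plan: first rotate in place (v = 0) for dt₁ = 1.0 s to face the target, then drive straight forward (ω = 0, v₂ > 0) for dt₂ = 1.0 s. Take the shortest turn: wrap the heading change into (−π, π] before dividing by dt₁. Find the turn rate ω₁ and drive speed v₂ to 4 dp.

heading to target = atan2(-3.5−-4.5, 3.5−1) = 0.3805
Δθ = wrap(0.3805 − -1.5708) = 1.9513; ω₁ = Δθ/dt₁ = 1.9513
distance = √((3.5−1)² + (-3.5−-4.5)²) = 2.6926; v₂ = distance/dt₂ = 2.6926

ω₁ = 1.9513, v₂ = 2.6926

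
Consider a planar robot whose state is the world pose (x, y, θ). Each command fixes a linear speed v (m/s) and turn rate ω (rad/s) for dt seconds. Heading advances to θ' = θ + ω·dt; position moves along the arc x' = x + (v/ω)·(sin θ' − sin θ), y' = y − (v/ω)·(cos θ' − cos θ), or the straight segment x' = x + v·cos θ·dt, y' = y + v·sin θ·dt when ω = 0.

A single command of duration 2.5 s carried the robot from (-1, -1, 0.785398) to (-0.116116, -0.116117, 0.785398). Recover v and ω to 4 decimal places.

v = 0.5000, ω = 0.0000

Δθ = 0.785398 − 0.785398 = 0.000000
ω = Δθ/dt = 0.000000/2.5 = 0.0000
ω = 0 → v = (Δx·cos θ + Δy·sin θ)/dt = 0.5000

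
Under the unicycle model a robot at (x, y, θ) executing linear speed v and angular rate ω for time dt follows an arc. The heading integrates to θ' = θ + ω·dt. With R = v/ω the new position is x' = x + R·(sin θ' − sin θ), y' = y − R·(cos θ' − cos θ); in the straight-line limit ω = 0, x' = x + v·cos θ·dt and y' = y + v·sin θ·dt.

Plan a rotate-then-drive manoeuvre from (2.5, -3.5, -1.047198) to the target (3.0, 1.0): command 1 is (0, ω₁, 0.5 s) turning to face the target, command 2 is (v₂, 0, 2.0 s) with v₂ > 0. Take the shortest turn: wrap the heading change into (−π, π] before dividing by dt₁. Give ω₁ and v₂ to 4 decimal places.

ω₁ = 5.0147, v₂ = 2.2638

heading to target = atan2(1−-3.5, 3−2.5) = 1.4601
Δθ = wrap(1.4601 − -1.0472) = 2.5073; ω₁ = Δθ/dt₁ = 5.0147
distance = √((3−2.5)² + (1−-3.5)²) = 4.5277; v₂ = distance/dt₂ = 2.2638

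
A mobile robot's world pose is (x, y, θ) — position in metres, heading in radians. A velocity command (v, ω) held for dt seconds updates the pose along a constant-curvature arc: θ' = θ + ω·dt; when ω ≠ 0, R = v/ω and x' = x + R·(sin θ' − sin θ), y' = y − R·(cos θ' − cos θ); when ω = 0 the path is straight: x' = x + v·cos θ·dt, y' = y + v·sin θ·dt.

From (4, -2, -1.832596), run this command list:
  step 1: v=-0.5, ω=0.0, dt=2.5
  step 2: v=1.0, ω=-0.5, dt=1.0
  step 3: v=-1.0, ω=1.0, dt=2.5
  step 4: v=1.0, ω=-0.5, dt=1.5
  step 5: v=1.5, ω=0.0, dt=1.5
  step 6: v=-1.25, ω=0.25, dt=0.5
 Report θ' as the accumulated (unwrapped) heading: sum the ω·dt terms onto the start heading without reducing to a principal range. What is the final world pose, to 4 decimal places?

step 1: θ'=-1.8326 (straight) → pose (4.3235, -0.7926, -1.8326)
step 2: θ'=-2.3326 (R=-2.0000) → pose (3.8389, -1.6554, -2.3326)
step 3: θ'=0.1674 (R=-1.0000) → pose (2.9486, 0.0208, 0.1674)
step 4: θ'=-0.5826 (R=-2.0000) → pose (4.3823, -0.2811, -0.5826)
step 5: θ'=-0.5826 (straight) → pose (6.2611, -1.5191, -0.5826)
step 6: θ'=-0.4576 (R=-5.0000) → pose (5.7191, -1.2087, -0.4576)

(5.7191, -1.2087, -0.4576)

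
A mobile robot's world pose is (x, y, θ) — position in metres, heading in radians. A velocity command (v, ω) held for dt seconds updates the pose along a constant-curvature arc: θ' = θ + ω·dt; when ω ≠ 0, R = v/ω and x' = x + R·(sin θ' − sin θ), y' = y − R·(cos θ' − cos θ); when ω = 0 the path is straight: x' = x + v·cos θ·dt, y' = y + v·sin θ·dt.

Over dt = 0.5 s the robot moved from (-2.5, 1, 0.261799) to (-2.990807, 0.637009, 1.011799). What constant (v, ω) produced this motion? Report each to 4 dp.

v = -1.2500, ω = 1.5000

Δθ = 1.011799 − 0.261799 = 0.750000
ω = Δθ/dt = 0.750000/0.5 = 1.5000
R = Δx/(sin θ' − sin θ) = -0.8333
v = R·ω = -0.8333·1.5000 = -1.2500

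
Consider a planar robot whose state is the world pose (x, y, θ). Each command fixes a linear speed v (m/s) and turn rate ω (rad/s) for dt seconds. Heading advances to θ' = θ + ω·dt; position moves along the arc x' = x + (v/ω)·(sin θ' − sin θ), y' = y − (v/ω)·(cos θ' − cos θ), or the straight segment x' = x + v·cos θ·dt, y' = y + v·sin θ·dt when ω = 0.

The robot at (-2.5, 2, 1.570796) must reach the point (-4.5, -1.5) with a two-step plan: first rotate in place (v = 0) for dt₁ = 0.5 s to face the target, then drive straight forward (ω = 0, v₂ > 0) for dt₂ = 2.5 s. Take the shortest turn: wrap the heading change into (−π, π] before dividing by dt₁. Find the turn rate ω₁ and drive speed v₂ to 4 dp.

ω₁ = 5.2449, v₂ = 1.6125

heading to target = atan2(-1.5−2, -4.5−-2.5) = -2.0899
Δθ = wrap(-2.0899 − 1.5708) = 2.6224; ω₁ = Δθ/dt₁ = 5.2449
distance = √((-4.5−-2.5)² + (-1.5−2)²) = 4.0311; v₂ = distance/dt₂ = 1.6125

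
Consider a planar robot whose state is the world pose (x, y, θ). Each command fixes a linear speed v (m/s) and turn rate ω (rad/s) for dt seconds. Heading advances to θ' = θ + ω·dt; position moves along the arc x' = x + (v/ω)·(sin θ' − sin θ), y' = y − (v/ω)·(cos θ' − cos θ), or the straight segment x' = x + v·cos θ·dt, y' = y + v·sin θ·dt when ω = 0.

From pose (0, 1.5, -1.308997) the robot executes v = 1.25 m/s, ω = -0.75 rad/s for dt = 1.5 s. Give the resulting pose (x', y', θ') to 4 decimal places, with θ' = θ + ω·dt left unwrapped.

θ' = -1.3090 + -0.75·1.5 = -2.4340
R = v/ω = 1.25/-0.75 = -1.6667
x' = 0 + -1.6667·(sin -2.4340 − sin -1.3090) = -0.5265
y' = 1.5 − -1.6667·(cos -2.4340 − cos -1.3090) = -0.1979

(-0.5265, -0.1979, -2.4340)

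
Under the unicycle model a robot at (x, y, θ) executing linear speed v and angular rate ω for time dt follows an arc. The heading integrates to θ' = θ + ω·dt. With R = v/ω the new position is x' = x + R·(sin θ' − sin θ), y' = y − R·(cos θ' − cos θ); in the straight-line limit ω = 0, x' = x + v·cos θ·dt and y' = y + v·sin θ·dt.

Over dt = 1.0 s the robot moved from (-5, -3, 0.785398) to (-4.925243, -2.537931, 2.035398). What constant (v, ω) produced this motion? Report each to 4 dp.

Δθ = 2.035398 − 0.785398 = 1.250000
ω = Δθ/dt = 1.250000/1.0 = 1.2500
R = −Δy/(cos θ' − cos θ) = 0.4000
v = R·ω = 0.4000·1.2500 = 0.5000

v = 0.5000, ω = 1.2500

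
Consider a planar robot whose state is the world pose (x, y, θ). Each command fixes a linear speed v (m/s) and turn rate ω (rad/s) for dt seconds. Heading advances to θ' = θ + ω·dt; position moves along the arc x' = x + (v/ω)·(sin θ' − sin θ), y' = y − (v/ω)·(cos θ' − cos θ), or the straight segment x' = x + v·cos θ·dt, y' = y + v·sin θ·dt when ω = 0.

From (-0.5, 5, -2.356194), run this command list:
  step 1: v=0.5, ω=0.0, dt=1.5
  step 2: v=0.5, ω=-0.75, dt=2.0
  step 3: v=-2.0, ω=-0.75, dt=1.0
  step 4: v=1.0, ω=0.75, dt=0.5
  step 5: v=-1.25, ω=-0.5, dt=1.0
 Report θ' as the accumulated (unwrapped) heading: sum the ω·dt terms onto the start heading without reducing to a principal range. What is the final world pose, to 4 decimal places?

(-0.8949, 1.9776, -4.7312)

step 1: θ'=-2.3562 (straight) → pose (-1.0303, 4.4697, -2.3562)
step 2: θ'=-3.8562 (R=-0.6667) → pose (-1.9386, 4.4375, -3.8562)
step 3: θ'=-4.6062 (R=2.6667) → pose (-1.0345, 2.7059, -4.6062)
step 4: θ'=-4.2312 (R=1.3333) → pose (-1.1784, 3.1817, -4.2312)
step 5: θ'=-4.7312 (R=2.5000) → pose (-0.8949, 1.9776, -4.7312)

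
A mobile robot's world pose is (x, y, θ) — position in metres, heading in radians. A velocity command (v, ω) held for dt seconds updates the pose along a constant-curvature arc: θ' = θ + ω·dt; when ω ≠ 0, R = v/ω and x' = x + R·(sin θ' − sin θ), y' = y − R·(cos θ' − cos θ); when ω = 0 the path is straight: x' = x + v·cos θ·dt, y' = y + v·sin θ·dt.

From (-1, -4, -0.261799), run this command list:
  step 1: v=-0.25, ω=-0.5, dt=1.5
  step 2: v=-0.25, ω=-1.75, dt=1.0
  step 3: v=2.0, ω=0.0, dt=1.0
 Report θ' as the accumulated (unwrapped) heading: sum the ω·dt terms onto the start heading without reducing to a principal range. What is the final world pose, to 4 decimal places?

(-3.0838, -4.3152, -2.7618)

step 1: θ'=-1.0118 (R=0.5000) → pose (-1.2945, -3.7822, -1.0118)
step 2: θ'=-2.7618 (R=0.1429) → pose (-1.2263, -3.5738, -2.7618)
step 3: θ'=-2.7618 (straight) → pose (-3.0838, -4.3152, -2.7618)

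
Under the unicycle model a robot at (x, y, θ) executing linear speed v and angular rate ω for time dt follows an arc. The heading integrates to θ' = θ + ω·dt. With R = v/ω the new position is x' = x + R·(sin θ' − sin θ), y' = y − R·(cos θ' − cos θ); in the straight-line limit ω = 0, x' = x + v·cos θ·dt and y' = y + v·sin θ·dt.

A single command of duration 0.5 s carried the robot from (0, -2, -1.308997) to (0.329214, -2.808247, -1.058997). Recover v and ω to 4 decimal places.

Δθ = -1.058997 − -1.308997 = 0.250000
ω = Δθ/dt = 0.250000/0.5 = 0.5000
R = −Δy/(cos θ' − cos θ) = 3.5000
v = R·ω = 3.5000·0.5000 = 1.7500

v = 1.7500, ω = 0.5000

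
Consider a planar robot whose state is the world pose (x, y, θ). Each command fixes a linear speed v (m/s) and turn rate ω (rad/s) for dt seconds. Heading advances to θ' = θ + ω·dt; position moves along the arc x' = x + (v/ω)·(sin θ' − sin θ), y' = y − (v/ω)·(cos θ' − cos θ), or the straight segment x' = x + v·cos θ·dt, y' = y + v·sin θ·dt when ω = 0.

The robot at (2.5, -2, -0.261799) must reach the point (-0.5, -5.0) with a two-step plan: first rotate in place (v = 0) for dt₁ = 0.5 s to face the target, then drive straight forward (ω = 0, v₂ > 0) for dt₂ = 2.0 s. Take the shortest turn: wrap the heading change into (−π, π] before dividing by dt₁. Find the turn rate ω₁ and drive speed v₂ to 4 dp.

ω₁ = -4.1888, v₂ = 2.1213

heading to target = atan2(-5−-2, -0.5−2.5) = -2.3562
Δθ = wrap(-2.3562 − -0.2618) = -2.0944; ω₁ = Δθ/dt₁ = -4.1888
distance = √((-0.5−2.5)² + (-5−-2)²) = 4.2426; v₂ = distance/dt₂ = 2.1213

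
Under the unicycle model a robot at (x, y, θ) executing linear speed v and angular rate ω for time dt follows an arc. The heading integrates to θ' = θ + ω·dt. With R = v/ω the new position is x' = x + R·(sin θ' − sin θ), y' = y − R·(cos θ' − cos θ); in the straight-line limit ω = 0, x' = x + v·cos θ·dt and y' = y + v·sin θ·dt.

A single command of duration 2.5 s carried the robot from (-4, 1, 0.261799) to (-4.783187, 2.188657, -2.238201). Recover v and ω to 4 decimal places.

Δθ = -2.238201 − 0.261799 = -2.500000
ω = Δθ/dt = -2.500000/2.5 = -1.0000
R = −Δy/(cos θ' − cos θ) = 0.7500
v = R·ω = 0.7500·-1.0000 = -0.7500

v = -0.7500, ω = -1.0000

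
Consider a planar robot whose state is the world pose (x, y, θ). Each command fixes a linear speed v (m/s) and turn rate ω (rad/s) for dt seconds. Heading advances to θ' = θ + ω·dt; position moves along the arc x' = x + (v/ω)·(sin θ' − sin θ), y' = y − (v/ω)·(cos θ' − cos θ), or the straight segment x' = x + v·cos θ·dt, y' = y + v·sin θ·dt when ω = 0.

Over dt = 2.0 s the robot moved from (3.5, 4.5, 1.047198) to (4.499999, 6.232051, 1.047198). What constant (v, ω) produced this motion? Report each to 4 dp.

v = 1.0000, ω = 0.0000

Δθ = 1.047198 − 1.047198 = 0.000000
ω = Δθ/dt = 0.000000/2.0 = 0.0000
ω = 0 → v = (Δx·cos θ + Δy·sin θ)/dt = 1.0000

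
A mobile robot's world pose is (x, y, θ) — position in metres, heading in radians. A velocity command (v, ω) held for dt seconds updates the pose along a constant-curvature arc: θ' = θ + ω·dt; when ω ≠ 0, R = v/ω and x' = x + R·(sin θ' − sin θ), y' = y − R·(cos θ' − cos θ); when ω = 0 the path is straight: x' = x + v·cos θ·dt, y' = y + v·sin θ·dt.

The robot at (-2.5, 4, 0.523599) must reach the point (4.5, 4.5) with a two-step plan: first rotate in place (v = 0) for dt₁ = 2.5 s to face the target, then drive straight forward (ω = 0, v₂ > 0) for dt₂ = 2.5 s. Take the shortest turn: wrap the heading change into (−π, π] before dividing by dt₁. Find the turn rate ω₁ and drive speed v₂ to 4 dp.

heading to target = atan2(4.5−4, 4.5−-2.5) = 0.0713
Δθ = wrap(0.0713 − 0.5236) = -0.4523; ω₁ = Δθ/dt₁ = -0.1809
distance = √((4.5−-2.5)² + (4.5−4)²) = 7.0178; v₂ = distance/dt₂ = 2.8071

ω₁ = -0.1809, v₂ = 2.8071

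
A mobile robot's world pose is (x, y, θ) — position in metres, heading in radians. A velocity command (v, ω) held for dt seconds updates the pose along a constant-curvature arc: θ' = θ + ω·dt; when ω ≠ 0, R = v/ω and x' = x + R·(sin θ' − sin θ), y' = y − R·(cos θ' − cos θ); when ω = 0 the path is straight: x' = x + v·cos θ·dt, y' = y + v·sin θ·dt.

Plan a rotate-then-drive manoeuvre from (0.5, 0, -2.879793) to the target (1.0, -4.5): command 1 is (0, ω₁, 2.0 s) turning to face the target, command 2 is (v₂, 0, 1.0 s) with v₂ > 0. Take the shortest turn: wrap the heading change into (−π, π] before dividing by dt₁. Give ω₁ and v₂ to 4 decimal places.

heading to target = atan2(-4.5−0, 1−0.5) = -1.4601
Δθ = wrap(-1.4601 − -2.8798) = 1.4197; ω₁ = Δθ/dt₁ = 0.7098
distance = √((1−0.5)² + (-4.5−0)²) = 4.5277; v₂ = distance/dt₂ = 4.5277

ω₁ = 0.7098, v₂ = 4.5277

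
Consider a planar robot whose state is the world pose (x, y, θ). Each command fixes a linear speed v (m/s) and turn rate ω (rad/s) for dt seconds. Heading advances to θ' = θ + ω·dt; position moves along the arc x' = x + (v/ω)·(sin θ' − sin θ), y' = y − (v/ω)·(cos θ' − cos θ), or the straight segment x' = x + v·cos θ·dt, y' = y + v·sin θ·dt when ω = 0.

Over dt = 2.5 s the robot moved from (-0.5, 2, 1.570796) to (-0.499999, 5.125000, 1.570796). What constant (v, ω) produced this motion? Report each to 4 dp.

v = 1.2500, ω = 0.0000

Δθ = 1.570796 − 1.570796 = 0.000000
ω = Δθ/dt = 0.000000/2.5 = 0.0000
ω = 0 → v = (Δx·cos θ + Δy·sin θ)/dt = 1.2500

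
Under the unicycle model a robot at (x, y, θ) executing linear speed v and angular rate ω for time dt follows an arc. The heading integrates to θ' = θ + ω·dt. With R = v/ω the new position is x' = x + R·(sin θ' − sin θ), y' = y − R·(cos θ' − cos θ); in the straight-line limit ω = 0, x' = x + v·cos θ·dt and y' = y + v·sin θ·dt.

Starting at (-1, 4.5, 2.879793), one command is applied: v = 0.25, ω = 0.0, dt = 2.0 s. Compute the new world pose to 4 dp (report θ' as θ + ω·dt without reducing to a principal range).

θ' = 2.8798 + 0.0·2.0 = 2.8798
ω = 0 → straight: x' = -1 + 0.25·cos(2.8798)·2.0 = -1.4830
y' = 4.5 + 0.25·sin(2.8798)·2.0 = 4.6294

(-1.4830, 4.6294, 2.8798)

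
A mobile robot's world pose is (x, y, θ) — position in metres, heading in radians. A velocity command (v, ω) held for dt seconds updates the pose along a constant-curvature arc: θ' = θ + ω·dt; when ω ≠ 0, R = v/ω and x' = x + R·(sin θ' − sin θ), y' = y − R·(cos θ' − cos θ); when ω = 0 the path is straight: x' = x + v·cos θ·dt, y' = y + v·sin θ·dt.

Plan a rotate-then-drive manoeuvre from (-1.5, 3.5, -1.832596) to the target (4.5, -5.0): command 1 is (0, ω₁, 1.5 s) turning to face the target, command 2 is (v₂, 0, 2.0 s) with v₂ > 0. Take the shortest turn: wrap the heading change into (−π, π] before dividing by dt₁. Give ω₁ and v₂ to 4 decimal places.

heading to target = atan2(-5−3.5, 4.5−-1.5) = -0.9561
Δθ = wrap(-0.9561 − -1.8326) = 0.8765; ω₁ = Δθ/dt₁ = 0.5843
distance = √((4.5−-1.5)² + (-5−3.5)²) = 10.4043; v₂ = distance/dt₂ = 5.2022

ω₁ = 0.5843, v₂ = 5.2022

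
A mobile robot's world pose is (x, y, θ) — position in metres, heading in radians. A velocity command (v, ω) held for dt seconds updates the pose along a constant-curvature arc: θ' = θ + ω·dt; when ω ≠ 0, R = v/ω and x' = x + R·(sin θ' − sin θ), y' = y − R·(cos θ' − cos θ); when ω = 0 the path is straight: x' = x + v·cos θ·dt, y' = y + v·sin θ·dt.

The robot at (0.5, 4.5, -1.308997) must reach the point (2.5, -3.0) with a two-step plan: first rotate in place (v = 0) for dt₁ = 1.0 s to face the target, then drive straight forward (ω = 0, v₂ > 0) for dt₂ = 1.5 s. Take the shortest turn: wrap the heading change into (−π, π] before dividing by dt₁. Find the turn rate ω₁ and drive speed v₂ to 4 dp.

ω₁ = -0.0012, v₂ = 5.1747

heading to target = atan2(-3−4.5, 2.5−0.5) = -1.3102
Δθ = wrap(-1.3102 − -1.3090) = -0.0012; ω₁ = Δθ/dt₁ = -0.0012
distance = √((2.5−0.5)² + (-3−4.5)²) = 7.7621; v₂ = distance/dt₂ = 5.1747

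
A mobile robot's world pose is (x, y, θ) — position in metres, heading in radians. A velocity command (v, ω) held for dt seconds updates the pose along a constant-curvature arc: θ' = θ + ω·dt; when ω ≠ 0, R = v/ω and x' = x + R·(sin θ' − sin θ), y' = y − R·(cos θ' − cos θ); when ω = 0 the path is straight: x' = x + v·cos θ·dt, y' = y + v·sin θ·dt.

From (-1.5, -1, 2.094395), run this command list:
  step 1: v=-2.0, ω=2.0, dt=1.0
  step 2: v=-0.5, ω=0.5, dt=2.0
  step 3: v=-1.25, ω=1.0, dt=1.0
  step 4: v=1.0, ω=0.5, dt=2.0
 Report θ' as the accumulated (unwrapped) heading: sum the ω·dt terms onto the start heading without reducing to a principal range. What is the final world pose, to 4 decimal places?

(1.1942, 1.2218, 7.0944)

step 1: θ'=4.0944 (R=-1.0000) → pose (0.1811, -1.0794, 4.0944)
step 2: θ'=5.0944 (R=-1.0000) → pose (0.2939, -0.1272, 5.0944)
step 3: θ'=6.0944 (R=-1.2500) → pose (-0.6314, 0.6346, 6.0944)
step 4: θ'=7.0944 (R=2.0000) → pose (1.1942, 1.2218, 7.0944)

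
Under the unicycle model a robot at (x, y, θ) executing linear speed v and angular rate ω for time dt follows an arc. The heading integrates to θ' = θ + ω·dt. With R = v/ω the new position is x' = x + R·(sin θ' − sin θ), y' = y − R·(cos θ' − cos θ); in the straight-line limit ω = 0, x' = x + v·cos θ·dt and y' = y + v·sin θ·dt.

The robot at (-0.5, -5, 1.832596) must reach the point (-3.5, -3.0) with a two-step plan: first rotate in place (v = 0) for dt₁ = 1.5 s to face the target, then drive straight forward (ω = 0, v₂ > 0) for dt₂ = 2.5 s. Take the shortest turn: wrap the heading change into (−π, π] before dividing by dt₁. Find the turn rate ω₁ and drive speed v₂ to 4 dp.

ω₁ = 0.4807, v₂ = 1.4422

heading to target = atan2(-3−-5, -3.5−-0.5) = 2.5536
Δθ = wrap(2.5536 − 1.8326) = 0.7210; ω₁ = Δθ/dt₁ = 0.4807
distance = √((-3.5−-0.5)² + (-3−-5)²) = 3.6056; v₂ = distance/dt₂ = 1.4422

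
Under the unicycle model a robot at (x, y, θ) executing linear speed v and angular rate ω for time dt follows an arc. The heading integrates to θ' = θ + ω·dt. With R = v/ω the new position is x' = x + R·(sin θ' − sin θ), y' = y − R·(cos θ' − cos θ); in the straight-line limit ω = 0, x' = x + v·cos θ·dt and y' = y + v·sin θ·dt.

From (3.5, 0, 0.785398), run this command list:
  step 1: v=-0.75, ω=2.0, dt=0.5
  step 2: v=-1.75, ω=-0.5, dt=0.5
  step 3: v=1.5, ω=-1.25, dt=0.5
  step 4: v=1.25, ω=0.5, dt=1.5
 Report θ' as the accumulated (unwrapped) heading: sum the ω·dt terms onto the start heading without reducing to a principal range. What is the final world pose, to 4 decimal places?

(4.2440, 1.2367, 1.6604)

step 1: θ'=1.7854 (R=-0.3750) → pose (3.3988, -0.3450, 1.7854)
step 2: θ'=1.5354 (R=3.5000) → pose (3.4769, -1.2142, 1.5354)
step 3: θ'=0.9104 (R=-1.2000) → pose (3.7284, -0.5206, 0.9104)
step 4: θ'=1.6604 (R=2.5000) → pose (4.2440, 1.2367, 1.6604)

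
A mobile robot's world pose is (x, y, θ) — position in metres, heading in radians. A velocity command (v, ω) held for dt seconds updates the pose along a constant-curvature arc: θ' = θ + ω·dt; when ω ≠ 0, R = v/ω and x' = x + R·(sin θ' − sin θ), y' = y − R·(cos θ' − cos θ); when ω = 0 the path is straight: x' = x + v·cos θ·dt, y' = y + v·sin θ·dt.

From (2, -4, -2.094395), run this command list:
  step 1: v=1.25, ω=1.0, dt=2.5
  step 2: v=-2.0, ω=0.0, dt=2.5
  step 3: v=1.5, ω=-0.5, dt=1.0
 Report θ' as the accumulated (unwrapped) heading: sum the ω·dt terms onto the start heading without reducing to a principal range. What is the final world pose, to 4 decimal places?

(0.4479, -7.5164, -0.0944)

step 1: θ'=0.4056 (R=1.2500) → pose (3.5758, -5.7736, 0.4056)
step 2: θ'=0.4056 (straight) → pose (-1.0186, -7.7465, 0.4056)
step 3: θ'=-0.0944 (R=-3.0000) → pose (0.4479, -7.5164, -0.0944)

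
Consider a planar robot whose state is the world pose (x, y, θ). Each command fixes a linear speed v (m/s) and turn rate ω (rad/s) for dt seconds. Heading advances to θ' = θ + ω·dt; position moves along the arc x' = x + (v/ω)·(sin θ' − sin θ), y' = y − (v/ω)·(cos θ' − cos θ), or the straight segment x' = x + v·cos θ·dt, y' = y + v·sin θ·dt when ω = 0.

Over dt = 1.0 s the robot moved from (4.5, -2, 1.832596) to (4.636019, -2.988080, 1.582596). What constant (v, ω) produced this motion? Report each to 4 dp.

Δθ = 1.582596 − 1.832596 = -0.250000
ω = Δθ/dt = -0.250000/1.0 = -0.2500
R = −Δy/(cos θ' − cos θ) = 4.0000
v = R·ω = 4.0000·-0.2500 = -1.0000

v = -1.0000, ω = -0.2500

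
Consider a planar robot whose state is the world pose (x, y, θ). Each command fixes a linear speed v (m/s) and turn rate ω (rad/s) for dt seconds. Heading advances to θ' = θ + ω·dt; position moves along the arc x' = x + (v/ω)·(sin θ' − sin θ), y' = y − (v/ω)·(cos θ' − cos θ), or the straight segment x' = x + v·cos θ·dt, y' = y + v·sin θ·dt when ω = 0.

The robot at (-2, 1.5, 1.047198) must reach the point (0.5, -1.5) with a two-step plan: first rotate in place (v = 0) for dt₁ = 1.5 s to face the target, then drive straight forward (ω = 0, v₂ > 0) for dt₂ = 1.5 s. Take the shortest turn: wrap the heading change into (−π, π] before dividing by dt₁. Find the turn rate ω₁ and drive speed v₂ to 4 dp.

heading to target = atan2(-1.5−1.5, 0.5−-2) = -0.8761
Δθ = wrap(-0.8761 − 1.0472) = -1.9233; ω₁ = Δθ/dt₁ = -1.2822
distance = √((0.5−-2)² + (-1.5−1.5)²) = 3.9051; v₂ = distance/dt₂ = 2.6034

ω₁ = -1.2822, v₂ = 2.6034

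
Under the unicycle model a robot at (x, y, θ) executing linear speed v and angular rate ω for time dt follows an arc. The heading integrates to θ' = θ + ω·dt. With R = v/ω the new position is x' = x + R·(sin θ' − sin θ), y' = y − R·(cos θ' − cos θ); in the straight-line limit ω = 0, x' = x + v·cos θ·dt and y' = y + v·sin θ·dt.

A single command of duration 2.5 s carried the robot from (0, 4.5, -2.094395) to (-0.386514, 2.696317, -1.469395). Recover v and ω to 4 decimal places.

v = 0.7500, ω = 0.2500

Δθ = -1.469395 − -2.094395 = 0.625000
ω = Δθ/dt = 0.625000/2.5 = 0.2500
R = −Δy/(cos θ' − cos θ) = 3.0000
v = R·ω = 3.0000·0.2500 = 0.7500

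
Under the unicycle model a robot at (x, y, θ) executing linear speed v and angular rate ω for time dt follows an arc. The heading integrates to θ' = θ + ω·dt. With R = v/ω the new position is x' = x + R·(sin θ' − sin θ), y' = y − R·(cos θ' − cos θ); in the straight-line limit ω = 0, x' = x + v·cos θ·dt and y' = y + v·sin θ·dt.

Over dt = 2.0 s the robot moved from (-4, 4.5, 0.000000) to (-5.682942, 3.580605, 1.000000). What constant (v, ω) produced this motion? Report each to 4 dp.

v = -1.0000, ω = 0.5000

Δθ = 1.000000 − 0.000000 = 1.000000
ω = Δθ/dt = 1.000000/2.0 = 0.5000
R = Δx/(sin θ' − sin θ) = -2.0000
v = R·ω = -2.0000·0.5000 = -1.0000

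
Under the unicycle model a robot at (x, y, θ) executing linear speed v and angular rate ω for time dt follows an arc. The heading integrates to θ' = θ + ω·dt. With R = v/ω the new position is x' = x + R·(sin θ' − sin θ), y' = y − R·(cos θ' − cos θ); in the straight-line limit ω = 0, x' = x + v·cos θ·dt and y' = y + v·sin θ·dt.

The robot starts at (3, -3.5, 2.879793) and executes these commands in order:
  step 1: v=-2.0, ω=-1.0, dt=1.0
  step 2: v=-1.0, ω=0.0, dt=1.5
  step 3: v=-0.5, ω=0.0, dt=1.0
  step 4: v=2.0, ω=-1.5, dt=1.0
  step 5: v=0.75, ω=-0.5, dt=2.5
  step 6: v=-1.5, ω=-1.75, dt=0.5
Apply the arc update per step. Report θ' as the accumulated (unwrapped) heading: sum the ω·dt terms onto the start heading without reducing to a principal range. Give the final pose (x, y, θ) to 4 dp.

(7.2856, -4.8099, -1.7452)

step 1: θ'=1.8798 (R=2.0000) → pose (4.3876, -4.8236, 1.8798)
step 2: θ'=1.8798 (straight) → pose (4.8438, -6.2526, 1.8798)
step 3: θ'=1.8798 (straight) → pose (4.9958, -6.7289, 1.8798)
step 4: θ'=0.3798 (R=-1.3333) → pose (5.7717, -5.0851, 0.3798)
step 5: θ'=-0.8702 (R=-1.5000) → pose (7.4745, -5.5112, -0.8702)
step 6: θ'=-1.7452 (R=0.8571) → pose (7.2856, -4.8099, -1.7452)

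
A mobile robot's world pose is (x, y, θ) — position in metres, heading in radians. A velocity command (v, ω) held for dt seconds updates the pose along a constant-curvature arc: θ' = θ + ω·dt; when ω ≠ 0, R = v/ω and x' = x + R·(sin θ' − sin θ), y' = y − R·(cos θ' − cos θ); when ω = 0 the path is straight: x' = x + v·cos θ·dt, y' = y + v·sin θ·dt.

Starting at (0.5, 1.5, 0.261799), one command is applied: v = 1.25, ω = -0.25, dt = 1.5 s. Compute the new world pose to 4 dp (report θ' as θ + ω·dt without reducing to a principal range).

θ' = 0.2618 + -0.25·1.5 = -0.1132
R = v/ω = 1.25/-0.25 = -5.0000
x' = 0.5 + -5.0000·(sin -0.1132 − sin 0.2618) = 2.3589
y' = 1.5 − -5.0000·(cos -0.1132 − cos 0.2618) = 1.6384

(2.3589, 1.6384, -0.1132)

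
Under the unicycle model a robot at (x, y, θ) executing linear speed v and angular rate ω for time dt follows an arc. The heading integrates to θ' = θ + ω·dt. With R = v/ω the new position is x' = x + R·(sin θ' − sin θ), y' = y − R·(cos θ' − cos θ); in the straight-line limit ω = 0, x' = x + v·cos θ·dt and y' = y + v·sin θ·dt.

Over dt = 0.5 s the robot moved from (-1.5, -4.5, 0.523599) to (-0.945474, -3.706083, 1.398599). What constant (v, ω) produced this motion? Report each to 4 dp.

v = 2.0000, ω = 1.7500

Δθ = 1.398599 − 0.523599 = 0.875000
ω = Δθ/dt = 0.875000/0.5 = 1.7500
R = −Δy/(cos θ' − cos θ) = 1.1429
v = R·ω = 1.1429·1.7500 = 2.0000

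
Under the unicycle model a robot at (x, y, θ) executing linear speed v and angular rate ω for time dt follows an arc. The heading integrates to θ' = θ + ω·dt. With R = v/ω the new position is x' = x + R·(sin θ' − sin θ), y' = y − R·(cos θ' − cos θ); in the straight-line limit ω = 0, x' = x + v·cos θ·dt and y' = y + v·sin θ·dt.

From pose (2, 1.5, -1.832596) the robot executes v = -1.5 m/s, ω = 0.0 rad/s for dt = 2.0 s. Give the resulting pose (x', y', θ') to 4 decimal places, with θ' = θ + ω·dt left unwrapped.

(2.7765, 4.3978, -1.8326)

θ' = -1.8326 + 0.0·2.0 = -1.8326
ω = 0 → straight: x' = 2 + -1.5·cos(-1.8326)·2.0 = 2.7765
y' = 1.5 + -1.5·sin(-1.8326)·2.0 = 4.3978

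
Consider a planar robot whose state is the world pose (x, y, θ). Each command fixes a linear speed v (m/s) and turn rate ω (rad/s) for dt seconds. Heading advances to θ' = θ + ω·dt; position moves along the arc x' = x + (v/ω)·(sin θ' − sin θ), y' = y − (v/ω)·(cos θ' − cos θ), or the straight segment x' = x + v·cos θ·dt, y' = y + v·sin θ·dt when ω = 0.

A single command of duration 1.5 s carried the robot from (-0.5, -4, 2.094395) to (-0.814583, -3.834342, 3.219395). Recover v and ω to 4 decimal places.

v = 0.2500, ω = 0.7500

Δθ = 3.219395 − 2.094395 = 1.125000
ω = Δθ/dt = 1.125000/1.5 = 0.7500
R = Δx/(sin θ' − sin θ) = 0.3333
v = R·ω = 0.3333·0.7500 = 0.2500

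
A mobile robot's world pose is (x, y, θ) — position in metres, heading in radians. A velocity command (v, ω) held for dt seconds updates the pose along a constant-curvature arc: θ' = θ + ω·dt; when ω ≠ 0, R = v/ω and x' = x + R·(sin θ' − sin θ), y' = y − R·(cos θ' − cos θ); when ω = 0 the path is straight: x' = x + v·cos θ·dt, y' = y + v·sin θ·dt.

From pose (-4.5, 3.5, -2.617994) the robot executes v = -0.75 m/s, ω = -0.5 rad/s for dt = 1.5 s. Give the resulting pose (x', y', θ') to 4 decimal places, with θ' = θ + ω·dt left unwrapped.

θ' = -2.6180 + -0.5·1.5 = -3.3680
R = v/ω = -0.75/-0.5 = 1.5000
x' = -4.5 + 1.5000·(sin -3.3680 − sin -2.6180) = -3.4133
y' = 3.5 − 1.5000·(cos -3.3680 − cos -2.6180) = 3.6627

(-3.4133, 3.6627, -3.3680)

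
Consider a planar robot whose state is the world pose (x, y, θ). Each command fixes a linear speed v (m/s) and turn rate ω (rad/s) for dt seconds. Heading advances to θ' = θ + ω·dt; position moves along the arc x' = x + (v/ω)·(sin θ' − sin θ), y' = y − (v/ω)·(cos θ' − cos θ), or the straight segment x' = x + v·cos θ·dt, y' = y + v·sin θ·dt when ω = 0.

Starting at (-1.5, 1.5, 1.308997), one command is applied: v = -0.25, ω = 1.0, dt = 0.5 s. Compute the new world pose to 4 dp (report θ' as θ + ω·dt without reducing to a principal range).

(-1.5015, 1.3763, 1.8090)

θ' = 1.3090 + 1.0·0.5 = 1.8090
R = v/ω = -0.25/1.0 = -0.2500
x' = -1.5 + -0.2500·(sin 1.8090 − sin 1.3090) = -1.5015
y' = 1.5 − -0.2500·(cos 1.8090 − cos 1.3090) = 1.3763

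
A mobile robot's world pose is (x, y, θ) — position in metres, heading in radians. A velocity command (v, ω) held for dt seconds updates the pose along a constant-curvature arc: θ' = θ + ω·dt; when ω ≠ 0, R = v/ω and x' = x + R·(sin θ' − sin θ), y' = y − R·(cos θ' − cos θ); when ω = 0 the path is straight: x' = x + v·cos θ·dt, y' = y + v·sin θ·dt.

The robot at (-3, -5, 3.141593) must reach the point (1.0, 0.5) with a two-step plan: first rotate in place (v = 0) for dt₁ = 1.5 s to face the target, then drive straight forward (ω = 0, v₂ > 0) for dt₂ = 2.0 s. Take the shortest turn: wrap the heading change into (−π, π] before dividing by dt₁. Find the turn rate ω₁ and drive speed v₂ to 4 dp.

ω₁ = -1.4664, v₂ = 3.4004

heading to target = atan2(0.5−-5, 1−-3) = 0.9420
Δθ = wrap(0.9420 − 3.1416) = -2.1996; ω₁ = Δθ/dt₁ = -1.4664
distance = √((1−-3)² + (0.5−-5)²) = 6.8007; v₂ = distance/dt₂ = 3.4004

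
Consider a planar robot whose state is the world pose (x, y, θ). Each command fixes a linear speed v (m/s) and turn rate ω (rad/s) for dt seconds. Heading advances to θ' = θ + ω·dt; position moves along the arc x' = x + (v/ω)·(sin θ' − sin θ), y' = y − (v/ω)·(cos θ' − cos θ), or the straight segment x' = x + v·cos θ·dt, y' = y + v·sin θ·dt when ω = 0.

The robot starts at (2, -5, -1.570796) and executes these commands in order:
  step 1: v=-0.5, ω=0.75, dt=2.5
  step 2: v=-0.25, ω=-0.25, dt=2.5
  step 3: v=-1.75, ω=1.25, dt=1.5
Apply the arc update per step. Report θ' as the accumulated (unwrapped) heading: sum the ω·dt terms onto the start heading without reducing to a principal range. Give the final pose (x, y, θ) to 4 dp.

step 1: θ'=0.3042 (R=-0.6667) → pose (1.1336, -4.3639, 0.3042)
step 2: θ'=-0.3208 (R=1.0000) → pose (0.5188, -4.3588, -0.3208)
step 3: θ'=1.5542 (R=-1.4000) → pose (-1.3225, -5.6642, 1.5542)

(-1.3225, -5.6642, 1.5542)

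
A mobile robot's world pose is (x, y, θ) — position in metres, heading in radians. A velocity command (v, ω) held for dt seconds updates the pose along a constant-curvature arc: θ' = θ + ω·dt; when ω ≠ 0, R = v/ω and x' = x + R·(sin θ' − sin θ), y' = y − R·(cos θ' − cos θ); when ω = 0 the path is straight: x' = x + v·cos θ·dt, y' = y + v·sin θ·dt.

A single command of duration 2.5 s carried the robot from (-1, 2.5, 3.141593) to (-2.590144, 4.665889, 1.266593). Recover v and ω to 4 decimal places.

v = 1.2500, ω = -0.7500

Δθ = 1.266593 − 3.141593 = -1.875000
ω = Δθ/dt = -1.875000/2.5 = -0.7500
R = −Δy/(cos θ' − cos θ) = -1.6667
v = R·ω = -1.6667·-0.7500 = 1.2500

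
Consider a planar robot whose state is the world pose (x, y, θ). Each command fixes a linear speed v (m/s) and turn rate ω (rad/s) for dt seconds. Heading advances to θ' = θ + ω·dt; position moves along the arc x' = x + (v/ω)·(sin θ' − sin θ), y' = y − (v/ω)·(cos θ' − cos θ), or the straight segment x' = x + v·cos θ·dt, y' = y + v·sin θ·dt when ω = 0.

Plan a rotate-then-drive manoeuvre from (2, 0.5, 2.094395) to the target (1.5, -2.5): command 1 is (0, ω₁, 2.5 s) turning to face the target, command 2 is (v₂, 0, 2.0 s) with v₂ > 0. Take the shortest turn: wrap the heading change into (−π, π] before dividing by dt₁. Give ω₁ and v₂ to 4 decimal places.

ω₁ = 0.9811, v₂ = 1.5207

heading to target = atan2(-2.5−0.5, 1.5−2) = -1.7359
Δθ = wrap(-1.7359 − 2.0944) = 2.4528; ω₁ = Δθ/dt₁ = 0.9811
distance = √((1.5−2)² + (-2.5−0.5)²) = 3.0414; v₂ = distance/dt₂ = 1.5207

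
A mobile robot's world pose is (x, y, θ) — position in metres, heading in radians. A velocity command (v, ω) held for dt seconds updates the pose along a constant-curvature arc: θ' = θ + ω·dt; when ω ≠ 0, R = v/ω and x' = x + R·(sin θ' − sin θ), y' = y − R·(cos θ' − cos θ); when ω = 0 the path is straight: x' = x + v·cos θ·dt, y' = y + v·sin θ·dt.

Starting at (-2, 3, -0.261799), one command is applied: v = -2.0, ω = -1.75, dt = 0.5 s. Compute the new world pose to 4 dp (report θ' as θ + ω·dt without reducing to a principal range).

(-2.7411, 3.6233, -1.1368)

θ' = -0.2618 + -1.75·0.5 = -1.1368
R = v/ω = -2.0/-1.75 = 1.1429
x' = -2 + 1.1429·(sin -1.1368 − sin -0.2618) = -2.7411
y' = 3 − 1.1429·(cos -1.1368 − cos -0.2618) = 3.6233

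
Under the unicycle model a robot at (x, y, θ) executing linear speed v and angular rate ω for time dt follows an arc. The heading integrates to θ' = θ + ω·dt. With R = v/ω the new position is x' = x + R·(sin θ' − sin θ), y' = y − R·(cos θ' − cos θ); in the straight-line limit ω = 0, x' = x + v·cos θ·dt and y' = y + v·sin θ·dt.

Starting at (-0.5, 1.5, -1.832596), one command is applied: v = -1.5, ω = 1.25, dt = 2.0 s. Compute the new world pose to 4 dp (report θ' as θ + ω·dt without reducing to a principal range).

θ' = -1.8326 + 1.25·2.0 = 0.6674
R = v/ω = -1.5/1.25 = -1.2000
x' = -0.5 + -1.2000·(sin 0.6674 − sin -1.8326) = -2.4018
y' = 1.5 − -1.2000·(cos 0.6674 − cos -1.8326) = 2.7531

(-2.4018, 2.7531, 0.6674)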